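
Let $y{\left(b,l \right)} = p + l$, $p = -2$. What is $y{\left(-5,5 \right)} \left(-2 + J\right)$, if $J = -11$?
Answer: $-39$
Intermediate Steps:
$y{\left(b,l \right)} = -2 + l$
$y{\left(-5,5 \right)} \left(-2 + J\right) = \left(-2 + 5\right) \left(-2 - 11\right) = 3 \left(-13\right) = -39$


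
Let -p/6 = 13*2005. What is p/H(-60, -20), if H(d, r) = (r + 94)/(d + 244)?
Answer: -14387880/37 ≈ -3.8886e+5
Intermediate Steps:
H(d, r) = (94 + r)/(244 + d)
p = -156390 (p = -78*2005 = -6*26065 = -156390)
p/H(-60, -20) = -156390*(244 - 60)/(94 - 20) = -156390/(74/184) = -156390/((1/184)*74) = -156390/37/92 = -156390*92/37 = -14387880/37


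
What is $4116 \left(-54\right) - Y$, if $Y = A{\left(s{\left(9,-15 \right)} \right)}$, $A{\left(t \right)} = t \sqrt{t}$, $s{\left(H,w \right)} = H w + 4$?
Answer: $-222264 + 131 i \sqrt{131} \approx -2.2226 \cdot 10^{5} + 1499.4 i$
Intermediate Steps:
$s{\left(H,w \right)} = 4 + H w$
$A{\left(t \right)} = t^{\frac{3}{2}}$
$Y = - 131 i \sqrt{131}$ ($Y = \left(4 + 9 \left(-15\right)\right)^{\frac{3}{2}} = \left(4 - 135\right)^{\frac{3}{2}} = \left(-131\right)^{\frac{3}{2}} = - 131 i \sqrt{131} \approx - 1499.4 i$)
$4116 \left(-54\right) - Y = 4116 \left(-54\right) - - 131 i \sqrt{131} = -222264 + 131 i \sqrt{131}$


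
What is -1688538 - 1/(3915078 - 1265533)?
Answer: -4473857415211/2649545 ≈ -1.6885e+6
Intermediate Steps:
-1688538 - 1/(3915078 - 1265533) = -1688538 - 1/2649545 = -4473857415211/2649545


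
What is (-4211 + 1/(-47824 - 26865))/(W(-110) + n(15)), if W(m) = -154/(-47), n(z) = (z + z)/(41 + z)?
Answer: -413902240080/374714713 ≈ -1104.6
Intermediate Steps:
n(z) = 2*z/(41 + z) (n(z) = (2*z)/(41 + z) = 2*z/(41 + z))
W(m) = 154/47 (W(m) = -154*(-1/47) = 154/47)
(-4211 + 1/(-47824 - 26865))/(W(-110) + n(15)) = (-4211 + 1/(-47824 - 26865))/(154/47 + 2*15/(41 + 15)) = (-4211 + 1/(-74689))/(154/47 + 2*15/56) = (-4211 - 1/74689)/(154/47 + 2*15*(1/56)) = -314515380/(74689*(154/47 + 15/28)) = -314515380/(74689*5017/1316) = -314515380/74689*1316/5017 = -413902240080/374714713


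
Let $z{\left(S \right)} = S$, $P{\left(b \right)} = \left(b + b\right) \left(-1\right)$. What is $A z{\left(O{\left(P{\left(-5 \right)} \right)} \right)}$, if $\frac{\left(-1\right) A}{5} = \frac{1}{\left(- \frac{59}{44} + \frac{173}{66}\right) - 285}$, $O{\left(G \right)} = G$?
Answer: $\frac{6600}{37451} \approx 0.17623$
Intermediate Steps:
$P{\left(b \right)} = - 2 b$ ($P{\left(b \right)} = 2 b \left(-1\right) = - 2 b$)
$A = \frac{660}{37451}$ ($A = - \frac{5}{\left(- \frac{59}{44} + \frac{173}{66}\right) - 285} = - \frac{5}{\frac{169}{132} - 285} = - \frac{5}{- \frac{37451}{132}} = \left(-5\right) \left(- \frac{132}{37451}\right) = \frac{660}{37451} \approx 0.017623$)
$A z{\left(O{\left(P{\left(-5 \right)} \right)} \right)} = \frac{660 \left(\left(-2\right) \left(-5\right)\right)}{37451} = \frac{660}{37451} \cdot 10 = \frac{6600}{37451}$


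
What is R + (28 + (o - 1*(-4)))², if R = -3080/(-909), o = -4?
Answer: 715736/909 ≈ 787.39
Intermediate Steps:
R = 3080/909 (R = -3080*(-1/909) = 3080/909 ≈ 3.3883)
R + (28 + (o - 1*(-4)))² = 3080/909 + (28 + (-4 - 1*(-4)))² = 3080/909 + (28 + (-4 + 4))² = 3080/909 + (28 + 0)² = 3080/909 + 28² = 3080/909 + 784 = 715736/909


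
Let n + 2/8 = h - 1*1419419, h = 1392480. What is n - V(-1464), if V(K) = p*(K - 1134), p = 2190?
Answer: 22650723/4 ≈ 5.6627e+6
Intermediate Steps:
V(K) = -2483460 + 2190*K (V(K) = 2190*(K - 1134) = 2190*(-1134 + K) = -2483460 + 2190*K)
n = -107757/4 (n = -¼ + (1392480 - 1*1419419) = -¼ + (1392480 - 1419419) = -¼ - 26939 = -107757/4 ≈ -26939.)
n - V(-1464) = -107757/4 - (-2483460 + 2190*(-1464)) = -107757/4 - (-2483460 - 3206160) = -107757/4 - 1*(-5689620) = -107757/4 + 5689620 = 22650723/4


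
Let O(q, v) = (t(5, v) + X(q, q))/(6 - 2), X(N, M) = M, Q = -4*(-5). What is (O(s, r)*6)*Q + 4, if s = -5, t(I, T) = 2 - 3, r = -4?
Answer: -176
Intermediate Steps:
t(I, T) = -1
Q = 20
O(q, v) = -¼ + q/4 (O(q, v) = (-1 + q)/(6 - 2) = (-1 + q)/4 = (-1 + q)*(¼) = -¼ + q/4)
(O(s, r)*6)*Q + 4 = ((-¼ + (¼)*(-5))*6)*20 + 4 = ((-¼ - 5/4)*6)*20 + 4 = -3/2*6*20 + 4 = -9*20 + 4 = -180 + 4 = -176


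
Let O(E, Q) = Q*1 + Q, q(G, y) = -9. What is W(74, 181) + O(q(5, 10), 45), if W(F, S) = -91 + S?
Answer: 180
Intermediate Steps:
O(E, Q) = 2*Q (O(E, Q) = Q + Q = 2*Q)
W(74, 181) + O(q(5, 10), 45) = (-91 + 181) + 2*45 = 90 + 90 = 180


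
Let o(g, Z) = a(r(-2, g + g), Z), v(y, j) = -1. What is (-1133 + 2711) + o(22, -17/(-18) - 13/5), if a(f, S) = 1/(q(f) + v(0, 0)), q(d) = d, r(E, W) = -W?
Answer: 71009/45 ≈ 1578.0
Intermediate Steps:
a(f, S) = 1/(-1 + f) (a(f, S) = 1/(f - 1) = 1/(-1 + f))
o(g, Z) = 1/(-1 - 2*g) (o(g, Z) = 1/(-1 - (g + g)) = 1/(-1 - 2*g))
(-1133 + 2711) + o(22, -17/(-18) - 13/5) = (-1133 + 2711) - 1/(1 + 2*22) = 1578 - 1/(1 + 44) = 1578 - 1/45 = 71009/45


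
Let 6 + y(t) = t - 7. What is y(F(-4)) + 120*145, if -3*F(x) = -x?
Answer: 52157/3 ≈ 17386.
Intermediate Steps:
F(x) = x/3 (F(x) = -(-1)*x/3 = x/3)
y(t) = -13 + t (y(t) = -6 + (t - 7) = -6 + (-7 + t) = -13 + t)
y(F(-4)) + 120*145 = (-13 + (⅓)*(-4)) + 120*145 = (-13 - 4/3) + 17400 = -43/3 + 17400 = 52157/3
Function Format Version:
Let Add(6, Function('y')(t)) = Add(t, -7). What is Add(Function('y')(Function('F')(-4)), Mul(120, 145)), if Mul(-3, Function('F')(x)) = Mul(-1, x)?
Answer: Rational(52157, 3) ≈ 17386.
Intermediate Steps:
Function('F')(x) = Mul(Rational(1, 3), x) (Function('F')(x) = Mul(Rational(-1, 3), Mul(-1, x)) = Mul(Rational(1, 3), x))
Function('y')(t) = Add(-13, t) (Function('y')(t) = Add(-6, Add(t, -7)) = Add(-6, Add(-7, t)) = Add(-13, t))
Add(Function('y')(Function('F')(-4)), Mul(120, 145)) = Add(Add(-13, Mul(Rational(1, 3), -4)), Mul(120, 145)) = Add(Add(-13, Rational(-4, 3)), 17400) = Add(Rational(-43, 3), 17400) = Rational(52157, 3)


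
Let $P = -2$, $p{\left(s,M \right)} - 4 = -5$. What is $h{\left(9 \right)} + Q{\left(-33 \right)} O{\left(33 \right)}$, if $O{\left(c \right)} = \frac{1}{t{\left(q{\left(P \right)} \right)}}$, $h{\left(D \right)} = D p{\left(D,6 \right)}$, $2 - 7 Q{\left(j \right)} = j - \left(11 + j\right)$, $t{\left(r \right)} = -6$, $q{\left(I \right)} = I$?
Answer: $- \frac{391}{42} \approx -9.3095$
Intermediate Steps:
$p{\left(s,M \right)} = -1$ ($p{\left(s,M \right)} = 4 - 5 = -1$)
$Q{\left(j \right)} = \frac{13}{7}$ ($Q{\left(j \right)} = \frac{2}{7} - \frac{j - \left(11 + j\right)}{7} = \frac{2}{7} - - \frac{11}{7} = \frac{2}{7} + \frac{11}{7} = \frac{13}{7}$)
$h{\left(D \right)} = - D$ ($h{\left(D \right)} = D \left(-1\right) = - D$)
$O{\left(c \right)} = - \frac{1}{6}$ ($O{\left(c \right)} = \frac{1}{-6} = - \frac{1}{6}$)
$h{\left(9 \right)} + Q{\left(-33 \right)} O{\left(33 \right)} = \left(-1\right) 9 + \frac{13}{7} \left(- \frac{1}{6}\right) = -9 - \frac{13}{42} = - \frac{391}{42}$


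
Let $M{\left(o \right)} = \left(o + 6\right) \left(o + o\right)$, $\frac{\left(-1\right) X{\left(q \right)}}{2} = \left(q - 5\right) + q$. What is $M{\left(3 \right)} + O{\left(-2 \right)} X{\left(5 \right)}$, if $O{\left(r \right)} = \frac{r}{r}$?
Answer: $44$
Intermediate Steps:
$X{\left(q \right)} = 10 - 4 q$ ($X{\left(q \right)} = - 2 \left(\left(q - 5\right) + q\right) = - 2 \left(\left(-5 + q\right) + q\right) = - 2 \left(-5 + 2 q\right) = 10 - 4 q$)
$M{\left(o \right)} = 2 o \left(6 + o\right)$ ($M{\left(o \right)} = \left(6 + o\right) 2 o = 2 o \left(6 + o\right)$)
$O{\left(r \right)} = 1$
$M{\left(3 \right)} + O{\left(-2 \right)} X{\left(5 \right)} = 2 \cdot 3 \left(6 + 3\right) + 1 \left(10 - 20\right) = 2 \cdot 3 \cdot 9 + 1 \left(10 - 20\right) = 54 + 1 \left(-10\right) = 54 - 10 = 44$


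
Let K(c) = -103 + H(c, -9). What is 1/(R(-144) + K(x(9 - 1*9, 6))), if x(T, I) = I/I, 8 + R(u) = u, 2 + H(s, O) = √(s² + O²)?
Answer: -257/65967 - √82/65967 ≈ -0.0040332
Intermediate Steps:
H(s, O) = -2 + √(O² + s²) (H(s, O) = -2 + √(s² + O²) = -2 + √(O² + s²))
R(u) = -8 + u
x(T, I) = 1
K(c) = -105 + √(81 + c²) (K(c) = -103 + (-2 + √((-9)² + c²)) = -103 + (-2 + √(81 + c²)) = -105 + √(81 + c²))
1/(R(-144) + K(x(9 - 1*9, 6))) = 1/((-8 - 144) + (-105 + √(81 + 1²))) = 1/(-152 + (-105 + √(81 + 1))) = 1/(-152 + (-105 + √82)) = 1/(-257 + √82)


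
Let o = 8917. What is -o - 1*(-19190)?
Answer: 10273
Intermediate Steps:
-o - 1*(-19190) = -1*8917 - 1*(-19190) = -8917 + 19190 = 10273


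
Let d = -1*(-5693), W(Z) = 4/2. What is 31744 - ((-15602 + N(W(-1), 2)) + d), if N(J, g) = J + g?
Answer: 41649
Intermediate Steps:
W(Z) = 2 (W(Z) = 4*(½) = 2)
d = 5693
31744 - ((-15602 + N(W(-1), 2)) + d) = 31744 - ((-15602 + (2 + 2)) + 5693) = 31744 - ((-15602 + 4) + 5693) = 31744 - (-15598 + 5693) = 31744 - 1*(-9905) = 31744 + 9905 = 41649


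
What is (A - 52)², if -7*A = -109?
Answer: 65025/49 ≈ 1327.0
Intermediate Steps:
A = 109/7 (A = -⅐*(-109) = 109/7 ≈ 15.571)
(A - 52)² = (109/7 - 52)² = (-255/7)² = 65025/49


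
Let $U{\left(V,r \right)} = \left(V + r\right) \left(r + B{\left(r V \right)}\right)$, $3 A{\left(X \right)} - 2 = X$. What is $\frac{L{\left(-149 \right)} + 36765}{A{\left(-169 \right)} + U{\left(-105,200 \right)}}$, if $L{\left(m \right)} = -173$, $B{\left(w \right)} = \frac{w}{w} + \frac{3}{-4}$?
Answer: $\frac{439104}{227617} \approx 1.9291$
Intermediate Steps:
$B{\left(w \right)} = \frac{1}{4}$ ($B{\left(w \right)} = 1 + 3 \left(- \frac{1}{4}\right) = 1 - \frac{3}{4} = \frac{1}{4}$)
$A{\left(X \right)} = \frac{2}{3} + \frac{X}{3}$
$U{\left(V,r \right)} = \left(\frac{1}{4} + r\right) \left(V + r\right)$ ($U{\left(V,r \right)} = \left(V + r\right) \left(r + \frac{1}{4}\right) = \left(V + r\right) \left(\frac{1}{4} + r\right) = \left(\frac{1}{4} + r\right) \left(V + r\right)$)
$\frac{L{\left(-149 \right)} + 36765}{A{\left(-169 \right)} + U{\left(-105,200 \right)}} = \frac{-173 + 36765}{\left(\frac{2}{3} + \frac{1}{3} \left(-169\right)\right) + \left(200^{2} + \frac{1}{4} \left(-105\right) + \frac{1}{4} \cdot 200 - 21000\right)} = \frac{36592}{\left(\frac{2}{3} - \frac{169}{3}\right) + \left(40000 - \frac{105}{4} + 50 - 21000\right)} = \frac{36592}{- \frac{167}{3} + \frac{76095}{4}} = \frac{36592}{\frac{227617}{12}} = 36592 \cdot \frac{12}{227617} = \frac{439104}{227617}$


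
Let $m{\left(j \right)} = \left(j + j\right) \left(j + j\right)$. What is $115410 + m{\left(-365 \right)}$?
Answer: $648310$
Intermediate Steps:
$m{\left(j \right)} = 4 j^{2}$ ($m{\left(j \right)} = 2 j 2 j = 4 j^{2}$)
$115410 + m{\left(-365 \right)} = 115410 + 4 \left(-365\right)^{2} = 115410 + 4 \cdot 133225 = 115410 + 532900 = 648310$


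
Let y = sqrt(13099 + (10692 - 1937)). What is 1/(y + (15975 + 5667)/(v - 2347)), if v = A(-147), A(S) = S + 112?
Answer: 1431979/3431376637 + 1103263*sqrt(446)/3431376637 ≈ 0.0072074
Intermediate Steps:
A(S) = 112 + S
v = -35 (v = 112 - 147 = -35)
y = 7*sqrt(446) (y = sqrt(13099 + 8755) = sqrt(21854) = 7*sqrt(446) ≈ 147.83)
1/(y + (15975 + 5667)/(v - 2347)) = 1/(7*sqrt(446) + (15975 + 5667)/(-35 - 2347)) = 1/(7*sqrt(446) + 21642/(-2382)) = 1/(7*sqrt(446) + 21642*(-1/2382)) = 1/(7*sqrt(446) - 3607/397) = 1/(-3607/397 + 7*sqrt(446))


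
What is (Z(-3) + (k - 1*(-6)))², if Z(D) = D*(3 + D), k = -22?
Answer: 256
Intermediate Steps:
(Z(-3) + (k - 1*(-6)))² = (-3*(3 - 3) + (-22 - 1*(-6)))² = (-3*0 + (-22 + 6))² = (0 - 16)² = (-16)² = 256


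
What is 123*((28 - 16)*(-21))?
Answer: -30996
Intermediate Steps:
123*((28 - 16)*(-21)) = 123*(12*(-21)) = 123*(-252) = -30996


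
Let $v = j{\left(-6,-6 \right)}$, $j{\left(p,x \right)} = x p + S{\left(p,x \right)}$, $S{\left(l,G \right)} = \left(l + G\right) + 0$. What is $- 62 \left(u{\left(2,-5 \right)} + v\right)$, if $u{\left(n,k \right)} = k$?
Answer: $-1178$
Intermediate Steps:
$S{\left(l,G \right)} = G + l$ ($S{\left(l,G \right)} = \left(G + l\right) + 0 = G + l$)
$j{\left(p,x \right)} = p + x + p x$ ($j{\left(p,x \right)} = x p + \left(x + p\right) = p x + \left(p + x\right) = p + x + p x$)
$v = 24$ ($v = -6 - 6 - -36 = -6 - 6 + 36 = 24$)
$- 62 \left(u{\left(2,-5 \right)} + v\right) = - 62 \left(-5 + 24\right) = \left(-62\right) 19 = -1178$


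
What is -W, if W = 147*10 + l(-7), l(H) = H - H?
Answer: -1470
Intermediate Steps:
l(H) = 0
W = 1470 (W = 147*10 + 0 = 1470 + 0 = 1470)
-W = -1*1470 = -1470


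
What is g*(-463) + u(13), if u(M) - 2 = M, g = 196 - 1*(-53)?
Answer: -115272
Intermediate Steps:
g = 249 (g = 196 + 53 = 249)
u(M) = 2 + M
g*(-463) + u(13) = 249*(-463) + (2 + 13) = -115287 + 15 = -115272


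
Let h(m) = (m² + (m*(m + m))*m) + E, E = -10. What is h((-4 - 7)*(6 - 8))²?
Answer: 473932900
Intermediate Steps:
h(m) = -10 + m² + 2*m³ (h(m) = (m² + (m*(m + m))*m) - 10 = (m² + (m*(2*m))*m) - 10 = (m² + (2*m²)*m) - 10 = (m² + 2*m³) - 10 = -10 + m² + 2*m³)
h((-4 - 7)*(6 - 8))² = (-10 + ((-4 - 7)*(6 - 8))² + 2*((-4 - 7)*(6 - 8))³)² = (-10 + (-11*(-2))² + 2*(-11*(-2))³)² = (-10 + 22² + 2*22³)² = (-10 + 484 + 2*10648)² = (-10 + 484 + 21296)² = 21770² = 473932900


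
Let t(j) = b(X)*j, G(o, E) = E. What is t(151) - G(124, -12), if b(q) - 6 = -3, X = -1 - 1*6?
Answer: 465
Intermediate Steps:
X = -7 (X = -1 - 6 = -7)
b(q) = 3 (b(q) = 6 - 3 = 3)
t(j) = 3*j
t(151) - G(124, -12) = 3*151 - 1*(-12) = 453 + 12 = 465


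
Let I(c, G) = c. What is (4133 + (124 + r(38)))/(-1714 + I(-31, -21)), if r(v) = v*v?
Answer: -5701/1745 ≈ -3.2670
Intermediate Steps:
r(v) = v**2
(4133 + (124 + r(38)))/(-1714 + I(-31, -21)) = (4133 + (124 + 38**2))/(-1714 - 31) = (4133 + (124 + 1444))/(-1745) = (4133 + 1568)*(-1/1745) = 5701*(-1/1745) = -5701/1745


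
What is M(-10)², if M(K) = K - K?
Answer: 0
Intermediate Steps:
M(K) = 0
M(-10)² = 0² = 0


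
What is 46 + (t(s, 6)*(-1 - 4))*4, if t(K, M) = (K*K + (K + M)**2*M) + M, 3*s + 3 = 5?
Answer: -48746/9 ≈ -5416.2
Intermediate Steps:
s = 2/3 (s = -1 + (1/3)*5 = -1 + 5/3 = 2/3 ≈ 0.66667)
t(K, M) = M + K**2 + M*(K + M)**2 (t(K, M) = (K**2 + M*(K + M)**2) + M = M + K**2 + M*(K + M)**2)
46 + (t(s, 6)*(-1 - 4))*4 = 46 + ((6 + (2/3)**2 + 6*(2/3 + 6)**2)*(-1 - 4))*4 = 46 + ((6 + 4/9 + 6*(20/3)**2)*(-5))*4 = 46 + ((6 + 4/9 + 6*(400/9))*(-5))*4 = 46 + ((6 + 4/9 + 800/3)*(-5))*4 = 46 + ((2458/9)*(-5))*4 = 46 - 12290/9*4 = 46 - 49160/9 = -48746/9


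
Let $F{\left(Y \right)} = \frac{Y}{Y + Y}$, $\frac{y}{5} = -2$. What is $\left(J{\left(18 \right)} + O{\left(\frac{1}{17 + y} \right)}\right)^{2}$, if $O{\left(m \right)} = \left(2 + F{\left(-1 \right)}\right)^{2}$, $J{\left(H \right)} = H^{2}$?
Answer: $\frac{1745041}{16} \approx 1.0907 \cdot 10^{5}$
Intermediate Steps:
$y = -10$ ($y = 5 \left(-2\right) = -10$)
$F{\left(Y \right)} = \frac{1}{2}$ ($F{\left(Y \right)} = \frac{Y}{2 Y} = Y \frac{1}{2 Y} = \frac{1}{2}$)
$O{\left(m \right)} = \frac{25}{4}$ ($O{\left(m \right)} = \left(2 + \frac{1}{2}\right)^{2} = \left(\frac{5}{2}\right)^{2} = \frac{25}{4}$)
$\left(J{\left(18 \right)} + O{\left(\frac{1}{17 + y} \right)}\right)^{2} = \left(18^{2} + \frac{25}{4}\right)^{2} = \left(324 + \frac{25}{4}\right)^{2} = \left(\frac{1321}{4}\right)^{2} = \frac{1745041}{16}$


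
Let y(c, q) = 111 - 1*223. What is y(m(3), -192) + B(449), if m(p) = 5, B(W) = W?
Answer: 337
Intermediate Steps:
y(c, q) = -112 (y(c, q) = 111 - 223 = -112)
y(m(3), -192) + B(449) = -112 + 449 = 337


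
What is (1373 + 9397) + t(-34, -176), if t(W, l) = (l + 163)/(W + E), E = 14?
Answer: 215413/20 ≈ 10771.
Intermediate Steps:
t(W, l) = (163 + l)/(14 + W) (t(W, l) = (l + 163)/(W + 14) = (163 + l)/(14 + W))
(1373 + 9397) + t(-34, -176) = (1373 + 9397) + (163 - 176)/(14 - 34) = 10770 - 13/(-20) = 10770 - 1/20*(-13) = 10770 + 13/20 = 215413/20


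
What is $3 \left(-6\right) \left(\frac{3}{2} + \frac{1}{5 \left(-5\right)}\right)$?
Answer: $- \frac{657}{25} \approx -26.28$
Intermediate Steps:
$3 \left(-6\right) \left(\frac{3}{2} + \frac{1}{5 \left(-5\right)}\right) = - 18 \left(3 \cdot \frac{1}{2} + \frac{1}{5} \left(- \frac{1}{5}\right)\right) = - 18 \left(\frac{3}{2} - \frac{1}{25}\right) = \left(-18\right) \frac{73}{50} = - \frac{657}{25}$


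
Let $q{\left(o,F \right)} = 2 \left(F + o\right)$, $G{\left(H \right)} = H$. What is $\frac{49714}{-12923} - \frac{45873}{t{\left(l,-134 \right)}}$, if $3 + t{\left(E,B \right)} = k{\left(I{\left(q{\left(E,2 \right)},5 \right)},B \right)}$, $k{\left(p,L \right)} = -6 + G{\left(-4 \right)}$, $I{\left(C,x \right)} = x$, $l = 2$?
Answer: $\frac{592170497}{167999} \approx 3524.8$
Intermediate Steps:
$q{\left(o,F \right)} = 2 F + 2 o$
$k{\left(p,L \right)} = -10$ ($k{\left(p,L \right)} = -6 - 4 = -10$)
$t{\left(E,B \right)} = -13$ ($t{\left(E,B \right)} = -3 - 10 = -13$)
$\frac{49714}{-12923} - \frac{45873}{t{\left(l,-134 \right)}} = \frac{49714}{-12923} - \frac{45873}{-13} = 49714 \left(- \frac{1}{12923}\right) - - \frac{45873}{13} = - \frac{49714}{12923} + \frac{45873}{13} = \frac{592170497}{167999}$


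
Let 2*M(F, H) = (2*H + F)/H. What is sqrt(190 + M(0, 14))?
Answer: sqrt(191) ≈ 13.820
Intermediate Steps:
M(F, H) = (F + 2*H)/(2*H) (M(F, H) = ((2*H + F)/H)/2 = ((F + 2*H)/H)/2 = (F + 2*H)/(2*H))
sqrt(190 + M(0, 14)) = sqrt(190 + (14 + (1/2)*0)/14) = sqrt(190 + (14 + 0)/14) = sqrt(190 + (1/14)*14) = sqrt(190 + 1) = sqrt(191)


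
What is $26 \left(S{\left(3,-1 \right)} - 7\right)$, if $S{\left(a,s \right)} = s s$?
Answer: $-156$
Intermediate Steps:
$S{\left(a,s \right)} = s^{2}$
$26 \left(S{\left(3,-1 \right)} - 7\right) = 26 \left(\left(-1\right)^{2} - 7\right) = 26 \left(1 - 7\right) = 26 \left(-6\right) = -156$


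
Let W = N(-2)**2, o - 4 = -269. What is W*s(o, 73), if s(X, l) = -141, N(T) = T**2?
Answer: -2256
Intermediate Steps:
o = -265 (o = 4 - 269 = -265)
W = 16 (W = ((-2)**2)**2 = 4**2 = 16)
W*s(o, 73) = 16*(-141) = -2256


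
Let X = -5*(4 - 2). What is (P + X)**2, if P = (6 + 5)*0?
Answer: 100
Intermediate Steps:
X = -10 (X = -5*2 = -10)
P = 0 (P = 11*0 = 0)
(P + X)**2 = (0 - 10)**2 = (-10)**2 = 100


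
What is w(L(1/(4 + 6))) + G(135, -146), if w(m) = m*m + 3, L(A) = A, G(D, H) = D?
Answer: 13801/100 ≈ 138.01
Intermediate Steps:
w(m) = 3 + m² (w(m) = m² + 3 = 3 + m²)
w(L(1/(4 + 6))) + G(135, -146) = (3 + (1/(4 + 6))²) + 135 = (3 + (1/10)²) + 135 = (3 + (⅒)²) + 135 = (3 + 1/100) + 135 = 301/100 + 135 = 13801/100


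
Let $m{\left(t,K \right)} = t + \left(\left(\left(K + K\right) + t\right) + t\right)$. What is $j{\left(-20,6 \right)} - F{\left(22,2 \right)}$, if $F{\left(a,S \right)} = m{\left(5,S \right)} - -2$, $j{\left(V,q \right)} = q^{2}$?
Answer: $15$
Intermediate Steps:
$m{\left(t,K \right)} = 2 K + 3 t$ ($m{\left(t,K \right)} = t + \left(\left(2 K + t\right) + t\right) = t + \left(\left(t + 2 K\right) + t\right) = t + \left(2 K + 2 t\right) = 2 K + 3 t$)
$F{\left(a,S \right)} = 17 + 2 S$ ($F{\left(a,S \right)} = \left(2 S + 3 \cdot 5\right) - -2 = \left(2 S + 15\right) + 2 = \left(15 + 2 S\right) + 2 = 17 + 2 S$)
$j{\left(-20,6 \right)} - F{\left(22,2 \right)} = 6^{2} - \left(17 + 2 \cdot 2\right) = 36 - \left(17 + 4\right) = 36 - 21 = 15$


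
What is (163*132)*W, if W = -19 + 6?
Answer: -279708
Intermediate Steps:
W = -13
(163*132)*W = (163*132)*(-13) = 21516*(-13) = -279708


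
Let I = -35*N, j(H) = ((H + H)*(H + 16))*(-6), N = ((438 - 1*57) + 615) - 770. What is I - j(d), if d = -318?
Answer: 1144522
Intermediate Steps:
N = 226 (N = ((438 - 57) + 615) - 770 = (381 + 615) - 770 = 996 - 770 = 226)
j(H) = -12*H*(16 + H) (j(H) = ((2*H)*(16 + H))*(-6) = (2*H*(16 + H))*(-6) = -12*H*(16 + H))
I = -7910 (I = -35*226 = -7910)
I - j(d) = -7910 - (-12)*(-318)*(16 - 318) = -7910 - (-12)*(-318)*(-302) = -7910 - 1*(-1152432) = -7910 + 1152432 = 1144522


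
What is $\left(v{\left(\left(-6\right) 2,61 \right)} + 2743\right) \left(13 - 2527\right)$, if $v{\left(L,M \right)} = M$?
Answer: $-7049256$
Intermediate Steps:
$\left(v{\left(\left(-6\right) 2,61 \right)} + 2743\right) \left(13 - 2527\right) = \left(61 + 2743\right) \left(13 - 2527\right) = 2804 \left(-2514\right) = -7049256$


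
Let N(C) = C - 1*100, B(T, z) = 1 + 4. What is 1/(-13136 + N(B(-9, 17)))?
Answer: -1/13231 ≈ -7.5580e-5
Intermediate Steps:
B(T, z) = 5
N(C) = -100 + C (N(C) = C - 100 = -100 + C)
1/(-13136 + N(B(-9, 17))) = 1/(-13136 + (-100 + 5)) = 1/(-13136 - 95) = 1/(-13231) = -1/13231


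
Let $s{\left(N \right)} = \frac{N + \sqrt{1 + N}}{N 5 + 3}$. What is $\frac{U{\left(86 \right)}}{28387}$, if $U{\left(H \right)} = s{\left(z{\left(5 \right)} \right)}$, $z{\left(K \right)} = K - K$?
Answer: $\frac{1}{85161} \approx 1.1742 \cdot 10^{-5}$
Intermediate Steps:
$z{\left(K \right)} = 0$
$s{\left(N \right)} = \frac{N + \sqrt{1 + N}}{3 + 5 N}$ ($s{\left(N \right)} = \frac{N + \sqrt{1 + N}}{5 N + 3} = \frac{N + \sqrt{1 + N}}{3 + 5 N}$)
$U{\left(H \right)} = \frac{1}{3}$ ($U{\left(H \right)} = \frac{0 + \sqrt{1 + 0}}{3 + 5 \cdot 0} = \frac{0 + \sqrt{1}}{3 + 0} = \frac{0 + 1}{3} = \frac{1}{3} \cdot 1 = \frac{1}{3}$)
$\frac{U{\left(86 \right)}}{28387} = \frac{1}{3 \cdot 28387} = \frac{1}{3} \cdot \frac{1}{28387} = \frac{1}{85161}$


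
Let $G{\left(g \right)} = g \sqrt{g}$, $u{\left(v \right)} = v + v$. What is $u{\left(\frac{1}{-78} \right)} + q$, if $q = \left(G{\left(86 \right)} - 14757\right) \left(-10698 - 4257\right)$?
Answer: $\frac{8606946464}{39} - 1286130 \sqrt{86} \approx 2.0876 \cdot 10^{8}$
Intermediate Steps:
$u{\left(v \right)} = 2 v$
$G{\left(g \right)} = g^{\frac{3}{2}}$
$q = 220690935 - 1286130 \sqrt{86}$ ($q = \left(86^{\frac{3}{2}} - 14757\right) \left(-10698 - 4257\right) = \left(86 \sqrt{86} - 14757\right) \left(-14955\right) = \left(-14757 + 86 \sqrt{86}\right) \left(-14955\right) = 220690935 - 1286130 \sqrt{86} \approx 2.0876 \cdot 10^{8}$)
$u{\left(\frac{1}{-78} \right)} + q = \frac{2}{-78} + \left(220690935 - 1286130 \sqrt{86}\right) = 2 \left(- \frac{1}{78}\right) + \left(220690935 - 1286130 \sqrt{86}\right) = - \frac{1}{39} + \left(220690935 - 1286130 \sqrt{86}\right) = \frac{8606946464}{39} - 1286130 \sqrt{86}$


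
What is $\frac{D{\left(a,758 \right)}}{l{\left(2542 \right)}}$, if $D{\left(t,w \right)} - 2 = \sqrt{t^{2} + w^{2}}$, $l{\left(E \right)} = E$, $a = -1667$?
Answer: $\frac{1}{1271} + \frac{\sqrt{3353453}}{2542} \approx 0.72118$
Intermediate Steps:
$D{\left(t,w \right)} = 2 + \sqrt{t^{2} + w^{2}}$
$\frac{D{\left(a,758 \right)}}{l{\left(2542 \right)}} = \frac{2 + \sqrt{\left(-1667\right)^{2} + 758^{2}}}{2542} = \left(2 + \sqrt{2778889 + 574564}\right) \frac{1}{2542} = \left(2 + \sqrt{3353453}\right) \frac{1}{2542} = \frac{1}{1271} + \frac{\sqrt{3353453}}{2542}$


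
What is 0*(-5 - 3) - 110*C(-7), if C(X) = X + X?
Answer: 1540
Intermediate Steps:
C(X) = 2*X
0*(-5 - 3) - 110*C(-7) = 0*(-5 - 3) - 220*(-7) = 0*(-8) - 110*(-14) = 0 + 1540 = 1540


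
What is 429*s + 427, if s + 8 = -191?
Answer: -84944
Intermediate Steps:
s = -199 (s = -8 - 191 = -199)
429*s + 427 = 429*(-199) + 427 = -85371 + 427 = -84944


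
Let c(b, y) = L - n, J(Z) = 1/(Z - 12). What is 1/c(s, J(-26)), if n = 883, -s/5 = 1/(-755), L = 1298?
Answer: 1/415 ≈ 0.0024096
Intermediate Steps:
J(Z) = 1/(-12 + Z)
s = 1/151 (s = -5/(-755) = -5*(-1/755) = 1/151 ≈ 0.0066225)
c(b, y) = 415 (c(b, y) = 1298 - 1*883 = 1298 - 883 = 415)
1/c(s, J(-26)) = 1/415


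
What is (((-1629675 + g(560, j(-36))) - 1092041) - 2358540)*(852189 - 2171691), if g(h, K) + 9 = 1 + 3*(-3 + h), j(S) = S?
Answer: 6701213620686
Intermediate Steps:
g(h, K) = -17 + 3*h (g(h, K) = -9 + (1 + 3*(-3 + h)) = -9 + (1 + (-9 + 3*h)) = -9 + (-8 + 3*h) = -17 + 3*h)
(((-1629675 + g(560, j(-36))) - 1092041) - 2358540)*(852189 - 2171691) = (((-1629675 + (-17 + 3*560)) - 1092041) - 2358540)*(852189 - 2171691) = (((-1629675 + (-17 + 1680)) - 1092041) - 2358540)*(-1319502) = (((-1629675 + 1663) - 1092041) - 2358540)*(-1319502) = ((-1628012 - 1092041) - 2358540)*(-1319502) = (-2720053 - 2358540)*(-1319502) = -5078593*(-1319502) = 6701213620686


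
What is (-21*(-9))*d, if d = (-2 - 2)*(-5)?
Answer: 3780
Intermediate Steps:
d = 20 (d = -4*(-5) = 20)
(-21*(-9))*d = -21*(-9)*20 = 189*20 = 3780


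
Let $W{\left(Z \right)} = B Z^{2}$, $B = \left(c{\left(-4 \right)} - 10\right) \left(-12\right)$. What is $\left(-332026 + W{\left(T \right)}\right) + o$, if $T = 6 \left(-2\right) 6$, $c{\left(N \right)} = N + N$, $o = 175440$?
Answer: $963158$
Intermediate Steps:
$c{\left(N \right)} = 2 N$
$T = -72$ ($T = \left(-12\right) 6 = -72$)
$B = 216$ ($B = \left(2 \left(-4\right) - 10\right) \left(-12\right) = \left(-8 - 10\right) \left(-12\right) = \left(-18\right) \left(-12\right) = 216$)
$W{\left(Z \right)} = 216 Z^{2}$
$\left(-332026 + W{\left(T \right)}\right) + o = \left(-332026 + 216 \left(-72\right)^{2}\right) + 175440 = \left(-332026 + 216 \cdot 5184\right) + 175440 = \left(-332026 + 1119744\right) + 175440 = 787718 + 175440 = 963158$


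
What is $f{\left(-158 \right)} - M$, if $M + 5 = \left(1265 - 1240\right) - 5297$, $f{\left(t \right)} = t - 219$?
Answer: $4900$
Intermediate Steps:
$f{\left(t \right)} = -219 + t$
$M = -5277$ ($M = -5 + \left(\left(1265 - 1240\right) - 5297\right) = -5 + \left(25 - 5297\right) = -5 - 5272 = -5277$)
$f{\left(-158 \right)} - M = \left(-219 - 158\right) - -5277 = -377 + 5277 = 4900$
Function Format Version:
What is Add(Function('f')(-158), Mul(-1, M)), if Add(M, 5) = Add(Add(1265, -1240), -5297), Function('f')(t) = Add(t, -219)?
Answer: 4900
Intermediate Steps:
Function('f')(t) = Add(-219, t)
M = -5277 (M = Add(-5, Add(Add(1265, -1240), -5297)) = Add(-5, Add(25, -5297)) = Add(-5, -5272) = -5277)
Add(Function('f')(-158), Mul(-1, M)) = Add(Add(-219, -158), Mul(-1, -5277)) = Add(-377, 5277) = 4900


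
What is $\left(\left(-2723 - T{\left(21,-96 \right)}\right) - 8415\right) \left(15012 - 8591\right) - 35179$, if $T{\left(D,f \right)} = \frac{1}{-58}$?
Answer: $- \frac{4150025645}{58} \approx -7.1552 \cdot 10^{7}$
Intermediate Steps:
$T{\left(D,f \right)} = - \frac{1}{58}$
$\left(\left(-2723 - T{\left(21,-96 \right)}\right) - 8415\right) \left(15012 - 8591\right) - 35179 = \left(\left(-2723 - - \frac{1}{58}\right) - 8415\right) \left(15012 - 8591\right) - 35179 = \left(\left(-2723 + \frac{1}{58}\right) - 8415\right) 6421 - 35179 = \left(- \frac{157933}{58} - 8415\right) 6421 - 35179 = \left(- \frac{646003}{58}\right) 6421 - 35179 = - \frac{4147985263}{58} - 35179 = - \frac{4150025645}{58}$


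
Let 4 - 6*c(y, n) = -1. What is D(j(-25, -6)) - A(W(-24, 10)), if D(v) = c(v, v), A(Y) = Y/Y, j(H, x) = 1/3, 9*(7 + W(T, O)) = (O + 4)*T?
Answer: -⅙ ≈ -0.16667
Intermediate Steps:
c(y, n) = ⅚ (c(y, n) = ⅔ - ⅙*(-1) = ⅔ + ⅙ = ⅚)
W(T, O) = -7 + T*(4 + O)/9 (W(T, O) = -7 + ((O + 4)*T)/9 = -7 + ((4 + O)*T)/9 = -7 + (T*(4 + O))/9 = -7 + T*(4 + O)/9)
j(H, x) = ⅓
A(Y) = 1
D(v) = ⅚
D(j(-25, -6)) - A(W(-24, 10)) = ⅚ - 1*1 = ⅚ - 1 = -⅙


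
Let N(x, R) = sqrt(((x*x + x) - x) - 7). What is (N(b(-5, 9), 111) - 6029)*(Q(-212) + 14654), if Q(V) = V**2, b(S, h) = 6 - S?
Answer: -359316342 + 59598*sqrt(114) ≈ -3.5868e+8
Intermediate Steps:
N(x, R) = sqrt(-7 + x**2) (N(x, R) = sqrt(((x**2 + x) - x) - 7) = sqrt(((x + x**2) - x) - 7) = sqrt(x**2 - 7) = sqrt(-7 + x**2))
(N(b(-5, 9), 111) - 6029)*(Q(-212) + 14654) = (sqrt(-7 + (6 - 1*(-5))**2) - 6029)*((-212)**2 + 14654) = (sqrt(-7 + (6 + 5)**2) - 6029)*(44944 + 14654) = (sqrt(-7 + 11**2) - 6029)*59598 = (sqrt(-7 + 121) - 6029)*59598 = (sqrt(114) - 6029)*59598 = (-6029 + sqrt(114))*59598 = -359316342 + 59598*sqrt(114)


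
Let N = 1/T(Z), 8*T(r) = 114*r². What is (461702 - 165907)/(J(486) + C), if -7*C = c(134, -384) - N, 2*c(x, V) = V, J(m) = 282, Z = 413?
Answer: 20130929484645/21058789882 ≈ 955.94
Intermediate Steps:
T(r) = 57*r²/4 (T(r) = (114*r²)/8 = 57*r²/4)
c(x, V) = V/2
N = 4/9722433 (N = 1/((57/4)*413²) = 1/((57/4)*170569) = 1/(9722433/4) = 4/9722433 ≈ 4.1142e-7)
C = 1866707140/68057031 (C = -((½)*(-384) - 1*4/9722433)/7 = -(-192 - 4/9722433)/7 = -⅐*(-1866707140/9722433) = 1866707140/68057031 ≈ 27.429)
(461702 - 165907)/(J(486) + C) = (461702 - 165907)/(282 + 1866707140/68057031) = 295795/(21058789882/68057031) = 295795*(68057031/21058789882) = 20130929484645/21058789882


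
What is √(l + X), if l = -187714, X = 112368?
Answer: I*√75346 ≈ 274.49*I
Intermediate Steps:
√(l + X) = √(-187714 + 112368) = √(-75346) = I*√75346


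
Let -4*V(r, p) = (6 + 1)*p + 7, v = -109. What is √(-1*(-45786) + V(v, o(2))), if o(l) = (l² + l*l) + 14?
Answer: √182983/2 ≈ 213.88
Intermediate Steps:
o(l) = 14 + 2*l² (o(l) = (l² + l²) + 14 = 2*l² + 14 = 14 + 2*l²)
V(r, p) = -7/4 - 7*p/4 (V(r, p) = -((6 + 1)*p + 7)/4 = -(7*p + 7)/4 = -(7 + 7*p)/4 = -7/4 - 7*p/4)
√(-1*(-45786) + V(v, o(2))) = √(-1*(-45786) + (-7/4 - 7*(14 + 2*2²)/4)) = √(45786 + (-7/4 - 7*(14 + 2*4)/4)) = √(45786 + (-7/4 - 7*(14 + 8)/4)) = √(45786 + (-7/4 - 7/4*22)) = √(45786 + (-7/4 - 77/2)) = √(45786 - 161/4) = √(182983/4) = √182983/2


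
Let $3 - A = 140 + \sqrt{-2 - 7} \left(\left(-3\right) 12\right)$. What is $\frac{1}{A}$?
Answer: $- \frac{137}{30433} - \frac{108 i}{30433} \approx -0.0045017 - 0.0035488 i$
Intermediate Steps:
$A = -137 + 108 i$ ($A = 3 - \left(140 + \sqrt{-2 - 7} \left(\left(-3\right) 12\right)\right) = 3 - \left(140 + \sqrt{-9} \left(-36\right)\right) = 3 - \left(140 + 3 i \left(-36\right)\right) = 3 - \left(140 - 108 i\right) = -137 + 108 i \approx -137.0 + 108.0 i$)
$\frac{1}{A} = \frac{1}{-137 + 108 i} = \frac{-137 - 108 i}{30433}$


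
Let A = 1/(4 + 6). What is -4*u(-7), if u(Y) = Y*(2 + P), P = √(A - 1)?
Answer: 56 + 42*I*√10/5 ≈ 56.0 + 26.563*I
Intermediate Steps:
A = ⅒ (A = 1/10 = ⅒ ≈ 0.10000)
P = 3*I*√10/10 (P = √(⅒ - 1) = √(-9/10) = 3*I*√10/10 ≈ 0.94868*I)
u(Y) = Y*(2 + 3*I*√10/10)
-4*u(-7) = -2*(-7)*(20 + 3*I*√10)/5 = -4*(-14 - 21*I*√10/10) = 56 + 42*I*√10/5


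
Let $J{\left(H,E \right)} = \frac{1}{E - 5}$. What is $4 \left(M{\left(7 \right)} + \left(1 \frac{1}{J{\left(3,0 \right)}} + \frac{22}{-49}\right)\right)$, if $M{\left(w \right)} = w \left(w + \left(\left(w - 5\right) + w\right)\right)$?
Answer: $\frac{20884}{49} \approx 426.2$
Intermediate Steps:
$J{\left(H,E \right)} = \frac{1}{-5 + E}$
$M{\left(w \right)} = w \left(-5 + 3 w\right)$ ($M{\left(w \right)} = w \left(w + \left(\left(-5 + w\right) + w\right)\right) = w \left(w + \left(-5 + 2 w\right)\right) = w \left(-5 + 3 w\right)$)
$4 \left(M{\left(7 \right)} + \left(1 \frac{1}{J{\left(3,0 \right)}} + \frac{22}{-49}\right)\right) = 4 \left(7 \left(-5 + 3 \cdot 7\right) + \left(1 \frac{1}{\frac{1}{-5 + 0}} + \frac{22}{-49}\right)\right) = 4 \left(7 \left(-5 + 21\right) + \left(1 \frac{1}{\frac{1}{-5}} + 22 \left(- \frac{1}{49}\right)\right)\right) = 4 \left(7 \cdot 16 + \left(1 \frac{1}{- \frac{1}{5}} - \frac{22}{49}\right)\right) = 4 \left(112 + \left(1 \left(-5\right) - \frac{22}{49}\right)\right) = 4 \left(112 - \frac{267}{49}\right) = 4 \cdot \frac{5221}{49} = \frac{20884}{49}$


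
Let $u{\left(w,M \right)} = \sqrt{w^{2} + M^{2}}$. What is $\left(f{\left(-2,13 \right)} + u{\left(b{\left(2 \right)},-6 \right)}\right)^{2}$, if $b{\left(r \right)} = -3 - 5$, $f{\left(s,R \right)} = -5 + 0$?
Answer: $25$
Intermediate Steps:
$f{\left(s,R \right)} = -5$
$b{\left(r \right)} = -8$
$u{\left(w,M \right)} = \sqrt{M^{2} + w^{2}}$
$\left(f{\left(-2,13 \right)} + u{\left(b{\left(2 \right)},-6 \right)}\right)^{2} = \left(-5 + \sqrt{\left(-6\right)^{2} + \left(-8\right)^{2}}\right)^{2} = \left(-5 + \sqrt{36 + 64}\right)^{2} = \left(-5 + \sqrt{100}\right)^{2} = \left(-5 + 10\right)^{2} = 5^{2} = 25$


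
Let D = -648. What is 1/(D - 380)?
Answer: -1/1028 ≈ -0.00097276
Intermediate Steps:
1/(D - 380) = 1/(-648 - 380) = 1/(-1028) = -1/1028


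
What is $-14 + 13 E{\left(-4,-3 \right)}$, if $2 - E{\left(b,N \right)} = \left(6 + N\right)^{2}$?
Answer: $-105$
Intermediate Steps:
$E{\left(b,N \right)} = 2 - \left(6 + N\right)^{2}$
$-14 + 13 E{\left(-4,-3 \right)} = -14 + 13 \left(2 - \left(6 - 3\right)^{2}\right) = -14 + 13 \left(2 - 3^{2}\right) = -14 + 13 \left(2 - 9\right) = -14 + 13 \left(-7\right) = -14 - 91 = -105$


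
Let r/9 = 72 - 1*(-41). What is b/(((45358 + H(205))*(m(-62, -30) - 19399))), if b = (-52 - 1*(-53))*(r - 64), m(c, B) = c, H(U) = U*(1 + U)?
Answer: -953/1704550068 ≈ -5.5909e-7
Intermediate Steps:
r = 1017 (r = 9*(72 - 1*(-41)) = 9*(72 + 41) = 9*113 = 1017)
b = 953 (b = (-52 - 1*(-53))*(1017 - 64) = (-52 + 53)*953 = 1*953 = 953)
b/(((45358 + H(205))*(m(-62, -30) - 19399))) = 953/(((45358 + 205*(1 + 205))*(-62 - 19399))) = 953/(((45358 + 205*206)*(-19461))) = 953/(((45358 + 42230)*(-19461))) = 953/((87588*(-19461))) = 953/(-1704550068) = 953*(-1/1704550068) = -953/1704550068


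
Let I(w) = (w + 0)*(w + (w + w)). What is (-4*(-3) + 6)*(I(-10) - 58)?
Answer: 4356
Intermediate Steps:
I(w) = 3*w**2 (I(w) = w*(w + 2*w) = w*(3*w) = 3*w**2)
(-4*(-3) + 6)*(I(-10) - 58) = (-4*(-3) + 6)*(3*(-10)**2 - 58) = (12 + 6)*(3*100 - 58) = 18*(300 - 58) = 18*242 = 4356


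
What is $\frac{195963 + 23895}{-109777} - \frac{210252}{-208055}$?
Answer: $- \frac{22661722386}{22839653735} \approx -0.99221$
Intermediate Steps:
$\frac{195963 + 23895}{-109777} - \frac{210252}{-208055} = 219858 \left(- \frac{1}{109777}\right) - - \frac{210252}{208055} = - \frac{219858}{109777} + \frac{210252}{208055} = - \frac{22661722386}{22839653735}$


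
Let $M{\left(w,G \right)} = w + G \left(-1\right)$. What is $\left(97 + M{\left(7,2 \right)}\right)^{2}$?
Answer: $10404$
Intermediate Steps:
$M{\left(w,G \right)} = w - G$
$\left(97 + M{\left(7,2 \right)}\right)^{2} = \left(97 + \left(7 - 2\right)\right)^{2} = \left(97 + 5\right)^{2} = 102^{2} = 10404$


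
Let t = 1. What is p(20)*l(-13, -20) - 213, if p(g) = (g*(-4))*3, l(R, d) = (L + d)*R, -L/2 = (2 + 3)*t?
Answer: -93813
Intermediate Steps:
L = -10 (L = -2*(2 + 3) = -10 ≈ -10.000)
l(R, d) = R*(-10 + d) (l(R, d) = (-10 + d)*R = R*(-10 + d))
p(g) = -12*g (p(g) = -4*g*3 = -12*g)
p(20)*l(-13, -20) - 213 = (-12*20)*(-13*(-10 - 20)) - 213 = -(-3120)*(-30) - 213 = -240*390 - 213 = -93600 - 213 = -93813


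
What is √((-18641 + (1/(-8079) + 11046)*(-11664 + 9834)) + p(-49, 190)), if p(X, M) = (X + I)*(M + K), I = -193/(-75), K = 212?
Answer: I*√3671720167898887/13465 ≈ 4500.2*I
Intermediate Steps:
I = 193/75 (I = -193*(-1/75) = 193/75 ≈ 2.5733)
p(X, M) = (212 + M)*(193/75 + X) (p(X, M) = (X + 193/75)*(M + 212) = (193/75 + X)*(212 + M) = (212 + M)*(193/75 + X))
√((-18641 + (1/(-8079) + 11046)*(-11664 + 9834)) + p(-49, 190)) = √((-18641 + (1/(-8079) + 11046)*(-11664 + 9834)) + (40916/75 + 212*(-49) + (193/75)*190 + 190*(-49))) = √((-18641 + (-1/8079 + 11046)*(-1830)) + (40916/75 - 10388 + 7334/15 - 9310)) = √((-18641 + (89240633/8079)*(-1830)) - 466588/25) = √((-18641 - 54436786130/2693) - 466588/25) = √(-54486986343/2693 - 466588/25) = √(-1363431180059/67325) = I*√3671720167898887/13465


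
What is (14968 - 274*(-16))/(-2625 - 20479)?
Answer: -2419/2888 ≈ -0.83760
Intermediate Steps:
(14968 - 274*(-16))/(-2625 - 20479) = (14968 + 4384)/(-23104) = 19352*(-1/23104) = -2419/2888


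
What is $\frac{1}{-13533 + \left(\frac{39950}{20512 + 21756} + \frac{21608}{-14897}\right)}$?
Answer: $- \frac{314833198}{4260796764431} \approx -7.3891 \cdot 10^{-5}$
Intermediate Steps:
$\frac{1}{-13533 + \left(\frac{39950}{20512 + 21756} + \frac{21608}{-14897}\right)} = \frac{1}{-13533 + \left(\frac{39950}{42268} + 21608 \left(- \frac{1}{14897}\right)\right)} = \frac{1}{-13533 + \left(39950 \cdot \frac{1}{42268} - \frac{21608}{14897}\right)} = \frac{1}{-13533 + \left(\frac{19975}{21134} - \frac{21608}{14897}\right)} = \frac{1}{-13533 - \frac{159095897}{314833198}} = \frac{1}{- \frac{4260796764431}{314833198}} = - \frac{314833198}{4260796764431}$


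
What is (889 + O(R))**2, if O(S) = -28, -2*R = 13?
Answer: 741321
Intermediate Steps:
R = -13/2 (R = -1/2*13 = -13/2 ≈ -6.5000)
(889 + O(R))**2 = (889 - 28)**2 = 861**2 = 741321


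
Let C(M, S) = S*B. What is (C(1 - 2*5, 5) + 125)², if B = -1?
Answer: 14400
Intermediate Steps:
C(M, S) = -S (C(M, S) = S*(-1) = -S)
(C(1 - 2*5, 5) + 125)² = (-1*5 + 125)² = (-5 + 125)² = 120² = 14400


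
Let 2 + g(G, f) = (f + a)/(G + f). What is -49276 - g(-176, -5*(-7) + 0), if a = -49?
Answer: -6947648/141 ≈ -49274.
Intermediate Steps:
g(G, f) = -2 + (-49 + f)/(G + f) (g(G, f) = -2 + (f - 49)/(G + f) = -2 + (-49 + f)/(G + f))
-49276 - g(-176, -5*(-7) + 0) = -49276 - (-49 - (-5*(-7) + 0) - 2*(-176))/(-176 + (-5*(-7) + 0)) = -49276 - (-49 - (35 + 0) + 352)/(-176 + (35 + 0)) = -49276 - (-49 - 1*35 + 352)/(-176 + 35) = -49276 - (-49 - 35 + 352)/(-141) = -49276 - (-1)*268/141 = -49276 - 1*(-268/141) = -49276 + 268/141 = -6947648/141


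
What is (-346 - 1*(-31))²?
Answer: 99225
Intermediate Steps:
(-346 - 1*(-31))² = (-346 + 31)² = (-315)² = 99225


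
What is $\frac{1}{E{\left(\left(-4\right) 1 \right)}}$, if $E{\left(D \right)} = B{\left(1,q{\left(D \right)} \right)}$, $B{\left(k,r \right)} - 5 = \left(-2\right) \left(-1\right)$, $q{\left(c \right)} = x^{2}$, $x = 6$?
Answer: $\frac{1}{7} \approx 0.14286$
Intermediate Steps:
$q{\left(c \right)} = 36$ ($q{\left(c \right)} = 6^{2} = 36$)
$B{\left(k,r \right)} = 7$ ($B{\left(k,r \right)} = 5 - -2 = 5 + 2 = 7$)
$E{\left(D \right)} = 7$
$\frac{1}{E{\left(\left(-4\right) 1 \right)}} = \frac{1}{7}$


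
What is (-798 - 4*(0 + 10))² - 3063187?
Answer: -2360943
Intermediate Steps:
(-798 - 4*(0 + 10))² - 3063187 = (-798 - 4*10)² - 3063187 = (-798 - 40)² - 3063187 = (-838)² - 3063187 = 702244 - 3063187 = -2360943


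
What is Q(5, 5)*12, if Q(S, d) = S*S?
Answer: 300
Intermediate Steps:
Q(S, d) = S²
Q(5, 5)*12 = 5²*12 = 25*12 = 300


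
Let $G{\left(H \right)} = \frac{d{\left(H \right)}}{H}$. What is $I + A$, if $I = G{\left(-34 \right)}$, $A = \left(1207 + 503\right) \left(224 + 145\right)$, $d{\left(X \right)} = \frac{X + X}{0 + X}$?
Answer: $\frac{10726829}{17} \approx 6.3099 \cdot 10^{5}$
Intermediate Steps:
$d{\left(X \right)} = 2$ ($d{\left(X \right)} = \frac{2 X}{X} = 2$)
$G{\left(H \right)} = \frac{2}{H}$
$A = 630990$ ($A = 1710 \cdot 369 = 630990$)
$I = - \frac{1}{17}$ ($I = \frac{2}{-34} = 2 \left(- \frac{1}{34}\right) = - \frac{1}{17} \approx -0.058824$)
$I + A = - \frac{1}{17} + 630990 = \frac{10726829}{17}$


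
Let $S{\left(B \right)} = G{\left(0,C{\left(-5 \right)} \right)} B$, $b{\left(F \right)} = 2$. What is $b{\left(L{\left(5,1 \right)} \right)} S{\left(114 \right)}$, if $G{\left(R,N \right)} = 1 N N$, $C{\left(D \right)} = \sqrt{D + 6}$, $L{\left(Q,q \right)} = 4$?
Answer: $228$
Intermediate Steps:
$C{\left(D \right)} = \sqrt{6 + D}$
$G{\left(R,N \right)} = N^{2}$ ($G{\left(R,N \right)} = N N = N^{2}$)
$S{\left(B \right)} = B$ ($S{\left(B \right)} = \left(\sqrt{6 - 5}\right)^{2} B = \left(\sqrt{1}\right)^{2} B = 1^{2} B = 1 B = B$)
$b{\left(L{\left(5,1 \right)} \right)} S{\left(114 \right)} = 2 \cdot 114 = 228$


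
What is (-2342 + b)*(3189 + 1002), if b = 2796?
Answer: 1902714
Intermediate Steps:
(-2342 + b)*(3189 + 1002) = (-2342 + 2796)*(3189 + 1002) = 454*4191 = 1902714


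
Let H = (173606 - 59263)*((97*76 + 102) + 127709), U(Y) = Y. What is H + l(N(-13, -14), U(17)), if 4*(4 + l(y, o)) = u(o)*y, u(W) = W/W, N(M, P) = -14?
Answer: 30914459523/2 ≈ 1.5457e+10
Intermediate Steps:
u(W) = 1
l(y, o) = -4 + y/4 (l(y, o) = -4 + (1*y)/4 = -4 + y/4)
H = 15457229769 (H = 114343*((7372 + 102) + 127709) = 114343*(7474 + 127709) = 114343*135183 = 15457229769)
H + l(N(-13, -14), U(17)) = 15457229769 + (-4 + (¼)*(-14)) = 15457229769 + (-4 - 7/2) = 15457229769 - 15/2 = 30914459523/2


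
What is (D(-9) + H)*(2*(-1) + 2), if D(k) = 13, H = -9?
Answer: 0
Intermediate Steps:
(D(-9) + H)*(2*(-1) + 2) = (13 - 9)*(2*(-1) + 2) = 4*(-2 + 2) = 4*0 = 0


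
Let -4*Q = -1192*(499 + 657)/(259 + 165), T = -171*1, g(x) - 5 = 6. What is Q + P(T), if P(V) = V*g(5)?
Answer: -56632/53 ≈ -1068.5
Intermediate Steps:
g(x) = 11 (g(x) = 5 + 6 = 11)
T = -171
P(V) = 11*V (P(V) = V*11 = 11*V)
Q = 43061/53 (Q = -(-298)*(499 + 657)/(259 + 165) = -(-298)*1156/424 = -(-298)*1156*(1/424) = -(-298)*289/106 = -1/4*(-172244/53) = 43061/53 ≈ 812.47)
Q + P(T) = 43061/53 + 11*(-171) = 43061/53 - 1881 = -56632/53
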